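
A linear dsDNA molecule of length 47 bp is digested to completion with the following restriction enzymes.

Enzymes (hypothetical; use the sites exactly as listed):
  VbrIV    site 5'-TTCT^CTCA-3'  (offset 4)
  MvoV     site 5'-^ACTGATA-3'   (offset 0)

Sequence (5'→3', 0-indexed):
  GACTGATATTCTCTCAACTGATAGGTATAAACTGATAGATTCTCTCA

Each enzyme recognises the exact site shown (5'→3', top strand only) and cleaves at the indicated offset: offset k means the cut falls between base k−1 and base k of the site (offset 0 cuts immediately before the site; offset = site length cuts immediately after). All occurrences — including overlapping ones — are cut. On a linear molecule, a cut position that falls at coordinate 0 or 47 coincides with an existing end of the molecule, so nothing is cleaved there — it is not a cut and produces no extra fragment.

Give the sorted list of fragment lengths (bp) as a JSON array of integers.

[1,4,4,11,13,14]

Per-enzyme occurrences:
  VbrIV TTCTCTCA/4: at [8, 39] ⇒ [12, 43]
  MvoV ACTGATA/0: at [1, 16, 30] ⇒ [1, 16, 30]

Pooled cuts: [1, 12, 16, 30, 43]

Fragments:
  [0,1): 1 bp
  [1,12): 11 bp
  [12,16): 4 bp
  [16,30): 14 bp
  [30,43): 13 bp
  [43,47): 4 bp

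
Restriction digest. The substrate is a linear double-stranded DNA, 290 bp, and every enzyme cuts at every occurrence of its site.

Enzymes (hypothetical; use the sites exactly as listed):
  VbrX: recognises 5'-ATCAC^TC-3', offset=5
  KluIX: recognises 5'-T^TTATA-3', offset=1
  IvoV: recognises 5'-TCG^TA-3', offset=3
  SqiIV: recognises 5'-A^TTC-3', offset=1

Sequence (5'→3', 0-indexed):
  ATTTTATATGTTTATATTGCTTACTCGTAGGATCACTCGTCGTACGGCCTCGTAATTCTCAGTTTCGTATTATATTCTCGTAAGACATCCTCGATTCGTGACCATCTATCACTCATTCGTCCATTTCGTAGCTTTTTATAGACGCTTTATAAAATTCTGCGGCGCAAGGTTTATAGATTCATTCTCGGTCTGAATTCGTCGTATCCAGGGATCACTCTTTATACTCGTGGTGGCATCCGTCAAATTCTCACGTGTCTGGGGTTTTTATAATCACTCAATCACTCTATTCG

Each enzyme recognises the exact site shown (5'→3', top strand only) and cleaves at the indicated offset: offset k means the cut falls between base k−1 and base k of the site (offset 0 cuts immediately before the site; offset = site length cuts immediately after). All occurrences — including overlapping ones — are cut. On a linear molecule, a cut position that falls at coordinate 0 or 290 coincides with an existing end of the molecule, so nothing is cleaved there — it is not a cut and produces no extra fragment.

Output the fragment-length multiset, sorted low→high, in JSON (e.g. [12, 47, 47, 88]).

Site scan:
  VbrX ATCACTC/5: at [31, 107, 210, 269, 277] ⇒ [36, 112, 215, 274, 282]
  KluIX TTTATA/1: at [2, 10, 134, 145, 169, 217, 263] ⇒ [3, 11, 135, 146, 170, 218, 264]
  IvoV TCGTA/3: at [24, 39, 49, 64, 77, 125, 198] ⇒ [27, 42, 52, 67, 80, 128, 201]
  SqiIV ATTC/1: at [54, 73, 93, 114, 153, 176, 180, 193, 243, 285] ⇒ [55, 74, 94, 115, 154, 177, 181, 194, 244, 286]

All cut coordinates (distinct, sorted): [3, 11, 27, 36, 42, 52, 55, 67, 74, 80, 94, 112, 115, 128, 135, 146, 154, 170, 177, 181, 194, 201, 215, 218, 244, 264, 274, 282, 286]

Fragment lengths:
  [0,3): 3 bp
  [3,11): 8 bp
  [11,27): 16 bp
  [27,36): 9 bp
  [36,42): 6 bp
  [42,52): 10 bp
  [52,55): 3 bp
  [55,67): 12 bp
  [67,74): 7 bp
  [74,80): 6 bp
  [80,94): 14 bp
  [94,112): 18 bp
  [112,115): 3 bp
  [115,128): 13 bp
  [128,135): 7 bp
  [135,146): 11 bp
  [146,154): 8 bp
  [154,170): 16 bp
  [170,177): 7 bp
  [177,181): 4 bp
  [181,194): 13 bp
  [194,201): 7 bp
  [201,215): 14 bp
  [215,218): 3 bp
  [218,244): 26 bp
  [244,264): 20 bp
  [264,274): 10 bp
  [274,282): 8 bp
  [282,286): 4 bp
  [286,290): 4 bp

[3,3,3,3,4,4,4,6,6,7,7,7,7,8,8,8,9,10,10,11,12,13,13,14,14,16,16,18,20,26]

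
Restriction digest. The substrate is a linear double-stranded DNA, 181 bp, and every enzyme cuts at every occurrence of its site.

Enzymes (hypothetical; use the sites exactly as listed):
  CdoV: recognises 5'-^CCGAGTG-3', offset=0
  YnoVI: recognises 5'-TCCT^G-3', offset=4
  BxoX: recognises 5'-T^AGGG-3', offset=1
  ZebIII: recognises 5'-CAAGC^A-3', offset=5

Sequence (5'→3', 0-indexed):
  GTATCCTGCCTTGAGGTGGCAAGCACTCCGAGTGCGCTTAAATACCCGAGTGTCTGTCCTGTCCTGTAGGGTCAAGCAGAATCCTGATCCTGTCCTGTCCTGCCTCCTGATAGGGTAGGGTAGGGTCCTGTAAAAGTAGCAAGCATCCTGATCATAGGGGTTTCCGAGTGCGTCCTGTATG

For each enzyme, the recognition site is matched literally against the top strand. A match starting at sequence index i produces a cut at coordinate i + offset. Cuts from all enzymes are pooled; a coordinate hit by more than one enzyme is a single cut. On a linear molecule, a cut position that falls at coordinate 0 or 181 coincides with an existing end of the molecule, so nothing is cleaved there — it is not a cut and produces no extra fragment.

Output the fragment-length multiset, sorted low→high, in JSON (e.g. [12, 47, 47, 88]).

Per-enzyme occurrences:
  CdoV CCGAGTG/0: at [27, 45, 163] ⇒ [27, 45, 163]
  YnoVI TCCTG/4: at [3, 56, 61, 81, 87, 92, 97, 104, 125, 145, 172] ⇒ [7, 60, 65, 85, 91, 96, 101, 108, 129, 149, 176]
  BxoX TAGGG/1: at [66, 110, 115, 120, 154] ⇒ [67, 111, 116, 121, 155]
  ZebIII CAAGCA/5: at [19, 72, 139] ⇒ [24, 77, 144]

Pooled cuts: [7, 24, 27, 45, 60, 65, 67, 77, 85, 91, 96, 101, 108, 111, 116, 121, 129, 144, 149, 155, 163, 176]

Fragments:
  [0,7): 7 bp
  [7,24): 17 bp
  [24,27): 3 bp
  [27,45): 18 bp
  [45,60): 15 bp
  [60,65): 5 bp
  [65,67): 2 bp
  [67,77): 10 bp
  [77,85): 8 bp
  [85,91): 6 bp
  [91,96): 5 bp
  [96,101): 5 bp
  [101,108): 7 bp
  [108,111): 3 bp
  [111,116): 5 bp
  [116,121): 5 bp
  [121,129): 8 bp
  [129,144): 15 bp
  [144,149): 5 bp
  [149,155): 6 bp
  [155,163): 8 bp
  [163,176): 13 bp
  [176,181): 5 bp

[2,3,3,5,5,5,5,5,5,5,6,6,7,7,8,8,8,10,13,15,15,17,18]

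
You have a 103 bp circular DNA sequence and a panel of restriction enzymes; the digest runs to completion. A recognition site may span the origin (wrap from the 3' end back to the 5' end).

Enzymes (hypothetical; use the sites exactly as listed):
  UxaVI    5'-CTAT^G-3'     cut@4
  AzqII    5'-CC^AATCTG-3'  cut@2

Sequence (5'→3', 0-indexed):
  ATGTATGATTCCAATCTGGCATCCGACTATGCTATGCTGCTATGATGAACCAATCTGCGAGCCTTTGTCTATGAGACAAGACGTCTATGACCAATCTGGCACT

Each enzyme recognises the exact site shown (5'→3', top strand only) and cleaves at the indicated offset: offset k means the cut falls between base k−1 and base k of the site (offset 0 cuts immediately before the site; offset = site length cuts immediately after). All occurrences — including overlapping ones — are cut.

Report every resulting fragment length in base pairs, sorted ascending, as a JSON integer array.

Site scan:
  UxaVI (CTATG, off=4): starts [26, 31, 39, 68, 84, 101] → cuts [2, 30, 35, 43, 72, 88]
  AzqII (CCAATCTG, off=2): starts [10, 49, 90] → cuts [12, 51, 92]

Pooled cuts: [2, 12, 30, 35, 43, 51, 72, 88, 92]

Fragments:
  2→12: 10 bp
  12→30: 18 bp
  30→35: 5 bp
  35→43: 8 bp
  43→51: 8 bp
  51→72: 21 bp
  72→88: 16 bp
  88→92: 4 bp
  92→2 (wrap): 103-92+2 = 13 bp

[4,5,8,8,10,13,16,18,21]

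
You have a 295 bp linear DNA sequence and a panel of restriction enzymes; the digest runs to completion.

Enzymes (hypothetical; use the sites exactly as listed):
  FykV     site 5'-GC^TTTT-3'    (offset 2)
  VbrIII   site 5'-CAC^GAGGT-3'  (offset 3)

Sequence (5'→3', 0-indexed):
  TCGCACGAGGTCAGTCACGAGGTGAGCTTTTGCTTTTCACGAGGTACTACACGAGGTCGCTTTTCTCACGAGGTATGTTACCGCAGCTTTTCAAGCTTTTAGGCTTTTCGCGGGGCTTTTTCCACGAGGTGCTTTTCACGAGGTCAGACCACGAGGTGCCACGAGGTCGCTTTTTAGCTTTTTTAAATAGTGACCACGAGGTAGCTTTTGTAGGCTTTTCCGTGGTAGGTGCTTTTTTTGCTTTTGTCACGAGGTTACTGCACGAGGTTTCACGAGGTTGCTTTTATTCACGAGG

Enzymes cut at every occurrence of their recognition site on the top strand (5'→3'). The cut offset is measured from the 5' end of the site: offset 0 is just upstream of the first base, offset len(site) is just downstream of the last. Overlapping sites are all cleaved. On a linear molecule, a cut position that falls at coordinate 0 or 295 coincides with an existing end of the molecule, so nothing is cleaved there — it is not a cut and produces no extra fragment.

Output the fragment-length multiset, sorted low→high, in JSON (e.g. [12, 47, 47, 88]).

Scan for sites:
  FykV GCTTTT/2: at [25, 31, 58, 85, 94, 102, 114, 130, 168, 176, 203, 213, 230, 239, 279] ⇒ [27, 33, 60, 87, 96, 104, 116, 132, 170, 178, 205, 215, 232, 241, 281]
  VbrIII CACGAGGT/3: at [3, 15, 37, 49, 66, 122, 136, 149, 159, 194, 247, 260, 270] ⇒ [6, 18, 40, 52, 69, 125, 139, 152, 162, 197, 250, 263, 273]

Pooled cuts: [6, 18, 27, 33, 40, 52, 60, 69, 87, 96, 104, 116, 125, 132, 139, 152, 162, 170, 178, 197, 205, 215, 232, 241, 250, 263, 273, 281]

Fragment lengths:
  [0,6): 6 bp
  [6,18): 12 bp
  [18,27): 9 bp
  [27,33): 6 bp
  [33,40): 7 bp
  [40,52): 12 bp
  [52,60): 8 bp
  [60,69): 9 bp
  [69,87): 18 bp
  [87,96): 9 bp
  [96,104): 8 bp
  [104,116): 12 bp
  [116,125): 9 bp
  [125,132): 7 bp
  [132,139): 7 bp
  [139,152): 13 bp
  [152,162): 10 bp
  [162,170): 8 bp
  [170,178): 8 bp
  [178,197): 19 bp
  [197,205): 8 bp
  [205,215): 10 bp
  [215,232): 17 bp
  [232,241): 9 bp
  [241,250): 9 bp
  [250,263): 13 bp
  [263,273): 10 bp
  [273,281): 8 bp
  [281,295): 14 bp

[6,6,7,7,7,8,8,8,8,8,8,9,9,9,9,9,9,10,10,10,12,12,12,13,13,14,17,18,19]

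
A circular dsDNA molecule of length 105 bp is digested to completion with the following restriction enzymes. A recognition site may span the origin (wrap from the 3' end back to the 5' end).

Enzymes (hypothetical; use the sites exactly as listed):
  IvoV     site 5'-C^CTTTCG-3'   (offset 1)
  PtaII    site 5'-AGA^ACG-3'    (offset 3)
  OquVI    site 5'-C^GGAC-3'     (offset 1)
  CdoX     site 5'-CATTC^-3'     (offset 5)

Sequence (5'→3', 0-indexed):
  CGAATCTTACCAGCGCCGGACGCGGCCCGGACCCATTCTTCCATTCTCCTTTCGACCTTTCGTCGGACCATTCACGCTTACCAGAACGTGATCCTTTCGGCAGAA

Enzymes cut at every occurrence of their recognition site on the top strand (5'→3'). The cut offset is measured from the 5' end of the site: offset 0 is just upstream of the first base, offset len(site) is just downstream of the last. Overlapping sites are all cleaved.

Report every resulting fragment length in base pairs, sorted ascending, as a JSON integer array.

[2,8,8,8,8,9,10,11,11,12,18]

Site scan:
  IvoV CCTTTCG/1: at [47, 55, 92] ⇒ [48, 56, 93]
  PtaII AGAACG/3: at [82, 101] ⇒ [85, 104]
  OquVI CGGAC/1: at [16, 27, 63] ⇒ [17, 28, 64]
  CdoX CATTC/5: at [33, 41, 68] ⇒ [38, 46, 73]

All cut coordinates (distinct, sorted): [17, 28, 38, 46, 48, 56, 64, 73, 85, 93, 104]

Fragments:
  17→28: 11 bp
  28→38: 10 bp
  38→46: 8 bp
  46→48: 2 bp
  48→56: 8 bp
  56→64: 8 bp
  64→73: 9 bp
  73→85: 12 bp
  85→93: 8 bp
  93→104: 11 bp
  104→17 (wrap): 105-104+17 = 18 bp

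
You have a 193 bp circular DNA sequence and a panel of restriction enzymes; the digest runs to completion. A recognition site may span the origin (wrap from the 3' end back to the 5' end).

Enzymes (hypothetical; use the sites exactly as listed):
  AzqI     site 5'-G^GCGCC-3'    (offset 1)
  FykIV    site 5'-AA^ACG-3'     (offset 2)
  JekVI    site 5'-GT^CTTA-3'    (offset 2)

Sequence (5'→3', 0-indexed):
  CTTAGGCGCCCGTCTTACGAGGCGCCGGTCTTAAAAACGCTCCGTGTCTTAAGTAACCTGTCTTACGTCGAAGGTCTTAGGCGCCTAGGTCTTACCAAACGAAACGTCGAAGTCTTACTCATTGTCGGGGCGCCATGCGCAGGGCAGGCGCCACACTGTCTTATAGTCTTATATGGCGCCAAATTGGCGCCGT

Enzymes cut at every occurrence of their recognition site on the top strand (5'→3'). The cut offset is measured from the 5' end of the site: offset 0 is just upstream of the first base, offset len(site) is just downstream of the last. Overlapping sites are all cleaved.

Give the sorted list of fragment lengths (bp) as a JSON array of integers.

[5,5,5,7,7,8,8,8,8,8,8,10,10,11,11,12,14,14,16,18]

Scan for sites:
  AzqI (GGCGCC, off=1): starts [4, 20, 79, 128, 146, 174, 185] → cuts [5, 21, 80, 129, 147, 175, 186]
  FykIV (AAACG, off=2): starts [34, 96, 101] → cuts [36, 98, 103]
  JekVI (GTCTTA, off=2): starts [11, 27, 45, 59, 73, 88, 111, 157, 165, 191] → cuts [0, 13, 29, 47, 61, 75, 90, 113, 159, 167]

Pooled cuts: [0, 5, 13, 21, 29, 36, 47, 61, 75, 80, 90, 98, 103, 113, 129, 147, 159, 167, 175, 186]

Fragments:
  0→5: 5 bp
  5→13: 8 bp
  13→21: 8 bp
  21→29: 8 bp
  29→36: 7 bp
  36→47: 11 bp
  47→61: 14 bp
  61→75: 14 bp
  75→80: 5 bp
  80→90: 10 bp
  90→98: 8 bp
  98→103: 5 bp
  103→113: 10 bp
  113→129: 16 bp
  129→147: 18 bp
  147→159: 12 bp
  159→167: 8 bp
  167→175: 8 bp
  175→186: 11 bp
  186→0 (wrap): 193-186+0 = 7 bp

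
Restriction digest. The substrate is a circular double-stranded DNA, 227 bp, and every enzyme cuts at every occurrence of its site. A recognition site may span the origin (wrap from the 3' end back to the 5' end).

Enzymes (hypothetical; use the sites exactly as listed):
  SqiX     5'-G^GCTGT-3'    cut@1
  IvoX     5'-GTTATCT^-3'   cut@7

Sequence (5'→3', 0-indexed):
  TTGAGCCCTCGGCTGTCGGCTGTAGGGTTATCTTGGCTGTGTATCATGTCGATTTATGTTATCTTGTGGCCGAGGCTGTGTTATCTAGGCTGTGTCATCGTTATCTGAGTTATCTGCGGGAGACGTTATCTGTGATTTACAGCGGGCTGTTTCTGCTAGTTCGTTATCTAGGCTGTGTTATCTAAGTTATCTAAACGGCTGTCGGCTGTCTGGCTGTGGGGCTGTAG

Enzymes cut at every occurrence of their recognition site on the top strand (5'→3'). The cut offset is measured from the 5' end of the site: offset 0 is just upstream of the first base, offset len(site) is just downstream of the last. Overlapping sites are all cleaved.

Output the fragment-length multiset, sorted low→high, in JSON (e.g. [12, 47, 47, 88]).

Site scan:
  SqiX (GGCTGT, off=1): starts [10, 17, 34, 73, 87, 144, 170, 196, 203, 211, 219] → cuts [11, 18, 35, 74, 88, 145, 171, 197, 204, 212, 220]
  IvoX (GTTATCT, off=7): starts [26, 57, 79, 99, 108, 124, 162, 176, 185] → cuts [33, 64, 86, 106, 115, 131, 169, 183, 192]

All cut coordinates (distinct, sorted): [11, 18, 33, 35, 64, 74, 86, 88, 106, 115, 131, 145, 169, 171, 183, 192, 197, 204, 212, 220]

Fragments:
  11→18: 7 bp
  18→33: 15 bp
  33→35: 2 bp
  35→64: 29 bp
  64→74: 10 bp
  74→86: 12 bp
  86→88: 2 bp
  88→106: 18 bp
  106→115: 9 bp
  115→131: 16 bp
  131→145: 14 bp
  145→169: 24 bp
  169→171: 2 bp
  171→183: 12 bp
  183→192: 9 bp
  192→197: 5 bp
  197→204: 7 bp
  204→212: 8 bp
  212→220: 8 bp
  220→11 (wrap): 227-220+11 = 18 bp

[2,2,2,5,7,7,8,8,9,9,10,12,12,14,15,16,18,18,24,29]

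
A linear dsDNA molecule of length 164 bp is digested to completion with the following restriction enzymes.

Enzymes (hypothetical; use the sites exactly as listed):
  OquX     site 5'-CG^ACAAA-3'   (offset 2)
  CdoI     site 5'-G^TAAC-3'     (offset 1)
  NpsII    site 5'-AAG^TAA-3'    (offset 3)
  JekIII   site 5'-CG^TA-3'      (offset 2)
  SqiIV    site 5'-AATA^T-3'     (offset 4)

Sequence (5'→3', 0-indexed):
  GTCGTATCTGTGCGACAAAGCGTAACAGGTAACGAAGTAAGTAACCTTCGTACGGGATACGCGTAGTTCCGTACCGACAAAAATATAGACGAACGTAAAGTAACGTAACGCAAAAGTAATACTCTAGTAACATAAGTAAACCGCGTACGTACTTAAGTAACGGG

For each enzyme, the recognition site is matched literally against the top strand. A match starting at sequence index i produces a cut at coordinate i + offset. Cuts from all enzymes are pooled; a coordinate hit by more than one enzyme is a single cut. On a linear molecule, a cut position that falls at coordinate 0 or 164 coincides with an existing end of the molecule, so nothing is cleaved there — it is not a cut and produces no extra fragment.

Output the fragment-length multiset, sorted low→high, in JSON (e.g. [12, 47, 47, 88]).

Per-enzyme occurrences:
  OquX (CGACAAA, off=2): starts [12, 74] → cuts [14, 76]
  CdoI (GTAAC, off=1): starts [21, 28, 40, 99, 104, 126, 156] → cuts [22, 29, 41, 100, 105, 127, 157]
  NpsII (AAGTAA, off=3): starts [34, 38, 97, 113, 133, 154] → cuts [37, 41, 100, 116, 136, 157]
  JekIII (CGTA, off=2): starts [2, 20, 48, 61, 69, 93, 103, 143, 147] → cuts [4, 22, 50, 63, 71, 95, 105, 145, 149]
  SqiIV (AATAT, off=4): starts [81] → cuts [85]

Pooled cuts: [4, 14, 22, 29, 37, 41, 50, 63, 71, 76, 85, 95, 100, 105, 116, 127, 136, 145, 149, 157]

Fragments:
  [0,4): 4 bp
  [4,14): 10 bp
  [14,22): 8 bp
  [22,29): 7 bp
  [29,37): 8 bp
  [37,41): 4 bp
  [41,50): 9 bp
  [50,63): 13 bp
  [63,71): 8 bp
  [71,76): 5 bp
  [76,85): 9 bp
  [85,95): 10 bp
  [95,100): 5 bp
  [100,105): 5 bp
  [105,116): 11 bp
  [116,127): 11 bp
  [127,136): 9 bp
  [136,145): 9 bp
  [145,149): 4 bp
  [149,157): 8 bp
  [157,164): 7 bp

[4,4,4,5,5,5,7,7,8,8,8,8,9,9,9,9,10,10,11,11,13]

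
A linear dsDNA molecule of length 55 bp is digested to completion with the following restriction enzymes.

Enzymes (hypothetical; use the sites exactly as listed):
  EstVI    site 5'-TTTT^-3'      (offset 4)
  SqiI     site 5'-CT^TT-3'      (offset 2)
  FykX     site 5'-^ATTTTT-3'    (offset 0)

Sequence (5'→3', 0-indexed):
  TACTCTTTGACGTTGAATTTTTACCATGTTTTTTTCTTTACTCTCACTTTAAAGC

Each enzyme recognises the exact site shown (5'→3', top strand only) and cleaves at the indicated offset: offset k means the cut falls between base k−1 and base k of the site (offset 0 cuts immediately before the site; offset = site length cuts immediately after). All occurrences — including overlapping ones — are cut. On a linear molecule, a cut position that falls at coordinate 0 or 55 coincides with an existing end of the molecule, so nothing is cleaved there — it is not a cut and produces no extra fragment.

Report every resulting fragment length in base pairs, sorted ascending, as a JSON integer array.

Site scan:
  EstVI (TTTT, off=4): starts [17, 18, 28, 29, 30, 31] → cuts [21, 22, 32, 33, 34, 35]
  SqiI (CTTT, off=2): starts [4, 35, 46] → cuts [6, 37, 48]
  FykX (ATTTTT, off=0): starts [16] → cuts [16]

Pooled cuts: [6, 16, 21, 22, 32, 33, 34, 35, 37, 48]

Fragments:
  [0,6): 6 bp
  [6,16): 10 bp
  [16,21): 5 bp
  [21,22): 1 bp
  [22,32): 10 bp
  [32,33): 1 bp
  [33,34): 1 bp
  [34,35): 1 bp
  [35,37): 2 bp
  [37,48): 11 bp
  [48,55): 7 bp

[1,1,1,1,2,5,6,7,10,10,11]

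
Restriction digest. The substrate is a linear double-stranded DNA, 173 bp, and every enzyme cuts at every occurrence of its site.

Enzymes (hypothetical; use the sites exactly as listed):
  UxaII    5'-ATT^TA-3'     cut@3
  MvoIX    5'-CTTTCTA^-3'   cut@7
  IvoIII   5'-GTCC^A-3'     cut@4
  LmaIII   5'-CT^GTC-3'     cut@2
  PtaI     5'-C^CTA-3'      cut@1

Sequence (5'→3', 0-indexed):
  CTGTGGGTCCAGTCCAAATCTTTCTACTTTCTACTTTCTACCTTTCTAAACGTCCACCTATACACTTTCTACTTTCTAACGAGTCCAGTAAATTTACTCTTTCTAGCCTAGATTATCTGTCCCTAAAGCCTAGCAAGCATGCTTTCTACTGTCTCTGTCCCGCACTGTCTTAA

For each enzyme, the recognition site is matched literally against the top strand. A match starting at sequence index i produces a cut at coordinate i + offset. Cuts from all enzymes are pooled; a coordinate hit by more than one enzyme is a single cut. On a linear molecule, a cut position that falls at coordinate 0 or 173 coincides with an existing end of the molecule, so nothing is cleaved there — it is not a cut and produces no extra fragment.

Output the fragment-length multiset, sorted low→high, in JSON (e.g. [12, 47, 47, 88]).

[2,2,2,4,5,6,7,7,7,7,7,7,8,8,8,10,10,11,11,11,14,19]

Site scan:
  UxaII ATTTA/3: at [91] ⇒ [94]
  MvoIX CTTTCTA/7: at [19, 26, 33, 41, 64, 71, 98, 141] ⇒ [26, 33, 40, 48, 71, 78, 105, 148]
  IvoIII GTCCA/4: at [6, 11, 51, 82] ⇒ [10, 15, 55, 86]
  LmaIII CTGTC/2: at [116, 148, 154, 164] ⇒ [118, 150, 156, 166]
  PtaI CCTA/1: at [56, 106, 121, 128] ⇒ [57, 107, 122, 129]

Pooled cuts: [10, 15, 26, 33, 40, 48, 55, 57, 71, 78, 86, 94, 105, 107, 118, 122, 129, 148, 150, 156, 166]

Fragments:
  [0,10): 10 bp
  [10,15): 5 bp
  [15,26): 11 bp
  [26,33): 7 bp
  [33,40): 7 bp
  [40,48): 8 bp
  [48,55): 7 bp
  [55,57): 2 bp
  [57,71): 14 bp
  [71,78): 7 bp
  [78,86): 8 bp
  [86,94): 8 bp
  [94,105): 11 bp
  [105,107): 2 bp
  [107,118): 11 bp
  [118,122): 4 bp
  [122,129): 7 bp
  [129,148): 19 bp
  [148,150): 2 bp
  [150,156): 6 bp
  [156,166): 10 bp
  [166,173): 7 bp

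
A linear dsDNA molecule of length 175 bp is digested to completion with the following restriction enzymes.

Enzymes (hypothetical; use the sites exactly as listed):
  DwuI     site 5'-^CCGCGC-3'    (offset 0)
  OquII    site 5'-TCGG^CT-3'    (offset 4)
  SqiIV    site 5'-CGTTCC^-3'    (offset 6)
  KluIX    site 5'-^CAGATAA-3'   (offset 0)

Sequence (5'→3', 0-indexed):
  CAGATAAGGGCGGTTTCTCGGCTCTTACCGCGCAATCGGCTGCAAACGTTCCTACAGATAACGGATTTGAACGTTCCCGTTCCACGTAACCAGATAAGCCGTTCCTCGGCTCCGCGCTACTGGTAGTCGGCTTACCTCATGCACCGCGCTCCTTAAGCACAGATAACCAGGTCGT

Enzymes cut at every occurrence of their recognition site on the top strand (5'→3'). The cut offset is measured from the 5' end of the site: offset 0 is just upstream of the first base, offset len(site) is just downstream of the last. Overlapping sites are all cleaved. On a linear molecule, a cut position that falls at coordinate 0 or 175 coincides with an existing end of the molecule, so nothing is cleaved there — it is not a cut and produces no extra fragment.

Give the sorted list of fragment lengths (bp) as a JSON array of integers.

Per-enzyme occurrences:
  DwuI CCGCGC/0: at [27, 111, 143] ⇒ [27, 111, 143]
  OquII TCGGCT/4: at [17, 35, 105, 126] ⇒ [21, 39, 109, 130]
  SqiIV CGTTCC/6: at [46, 71, 77, 99] ⇒ [52, 77, 83, 105]
  KluIX CAGATAA/0: at [0, 54, 90, 159] ⇒ [54, 90, 159] (position 0 is a terminus of the linear molecule — no cut)

All cut coordinates (distinct, sorted): [21, 27, 39, 52, 54, 77, 83, 90, 105, 109, 111, 130, 143, 159]

Fragment lengths:
  [0,21): 21 bp
  [21,27): 6 bp
  [27,39): 12 bp
  [39,52): 13 bp
  [52,54): 2 bp
  [54,77): 23 bp
  [77,83): 6 bp
  [83,90): 7 bp
  [90,105): 15 bp
  [105,109): 4 bp
  [109,111): 2 bp
  [111,130): 19 bp
  [130,143): 13 bp
  [143,159): 16 bp
  [159,175): 16 bp

[2,2,4,6,6,7,12,13,13,15,16,16,19,21,23]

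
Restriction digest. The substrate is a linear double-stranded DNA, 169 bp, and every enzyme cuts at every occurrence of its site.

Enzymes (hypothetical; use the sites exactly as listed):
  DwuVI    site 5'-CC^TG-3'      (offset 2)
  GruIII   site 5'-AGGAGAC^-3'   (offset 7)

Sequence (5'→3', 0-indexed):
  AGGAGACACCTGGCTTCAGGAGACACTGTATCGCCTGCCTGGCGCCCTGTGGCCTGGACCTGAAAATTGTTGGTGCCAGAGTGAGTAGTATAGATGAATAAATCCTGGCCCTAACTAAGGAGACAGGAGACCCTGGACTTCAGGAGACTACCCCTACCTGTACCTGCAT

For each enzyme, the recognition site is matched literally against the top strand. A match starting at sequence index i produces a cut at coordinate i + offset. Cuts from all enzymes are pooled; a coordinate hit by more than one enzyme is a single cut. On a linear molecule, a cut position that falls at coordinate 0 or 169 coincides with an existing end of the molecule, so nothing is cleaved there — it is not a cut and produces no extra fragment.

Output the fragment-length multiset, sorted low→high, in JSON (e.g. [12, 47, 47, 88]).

Site scan:
  DwuVI CCTG/2: at [8, 33, 37, 45, 52, 58, 103, 131, 156, 162] ⇒ [10, 35, 39, 47, 54, 60, 105, 133, 158, 164]
  GruIII AGGAGAC/7: at [0, 17, 117, 124, 141] ⇒ [7, 24, 124, 131, 148]

All cut coordinates (distinct, sorted): [7, 10, 24, 35, 39, 47, 54, 60, 105, 124, 131, 133, 148, 158, 164]

Fragment lengths:
  [0,7): 7 bp
  [7,10): 3 bp
  [10,24): 14 bp
  [24,35): 11 bp
  [35,39): 4 bp
  [39,47): 8 bp
  [47,54): 7 bp
  [54,60): 6 bp
  [60,105): 45 bp
  [105,124): 19 bp
  [124,131): 7 bp
  [131,133): 2 bp
  [133,148): 15 bp
  [148,158): 10 bp
  [158,164): 6 bp
  [164,169): 5 bp

[2,3,4,5,6,6,7,7,7,8,10,11,14,15,19,45]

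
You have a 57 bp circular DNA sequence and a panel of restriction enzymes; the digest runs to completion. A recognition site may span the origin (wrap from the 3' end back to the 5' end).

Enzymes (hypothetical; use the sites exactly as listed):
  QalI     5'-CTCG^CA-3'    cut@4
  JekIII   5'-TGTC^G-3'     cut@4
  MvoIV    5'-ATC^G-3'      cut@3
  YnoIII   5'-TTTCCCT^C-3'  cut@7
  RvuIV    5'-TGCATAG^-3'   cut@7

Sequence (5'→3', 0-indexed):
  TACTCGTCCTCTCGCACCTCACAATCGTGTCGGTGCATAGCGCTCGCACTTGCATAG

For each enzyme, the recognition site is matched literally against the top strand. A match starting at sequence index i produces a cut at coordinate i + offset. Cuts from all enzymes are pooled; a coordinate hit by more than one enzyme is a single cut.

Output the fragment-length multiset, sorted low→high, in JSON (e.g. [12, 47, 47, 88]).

Site scan:
  QalI CTCGCA/4: at [10, 42] ⇒ [14, 46]
  JekIII TGTCG/4: at [27] ⇒ [31]
  MvoIV ATCG/3: at [23] ⇒ [26]
  YnoIII (TTTCCCTC, off=7): no sites
  RvuIV TGCATAG/7: at [33, 50] ⇒ [0, 40]

Pooled cuts: [0, 14, 26, 31, 40, 46]

Fragment lengths:
  0→14: 14 bp
  14→26: 12 bp
  26→31: 5 bp
  31→40: 9 bp
  40→46: 6 bp
  46→0 (wrap): 57-46+0 = 11 bp

[5,6,9,11,12,14]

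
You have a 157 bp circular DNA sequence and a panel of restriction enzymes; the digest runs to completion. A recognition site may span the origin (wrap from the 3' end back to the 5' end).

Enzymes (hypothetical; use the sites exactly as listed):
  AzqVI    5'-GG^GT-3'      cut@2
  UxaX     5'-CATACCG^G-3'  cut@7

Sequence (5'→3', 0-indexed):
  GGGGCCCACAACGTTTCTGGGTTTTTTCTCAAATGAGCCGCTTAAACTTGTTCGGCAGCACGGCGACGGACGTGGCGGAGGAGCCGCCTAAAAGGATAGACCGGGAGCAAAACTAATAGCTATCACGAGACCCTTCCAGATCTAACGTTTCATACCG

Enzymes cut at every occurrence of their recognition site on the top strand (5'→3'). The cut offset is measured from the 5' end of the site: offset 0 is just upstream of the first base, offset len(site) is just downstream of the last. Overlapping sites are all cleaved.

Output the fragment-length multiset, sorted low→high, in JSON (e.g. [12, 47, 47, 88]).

[20,137]

Per-enzyme occurrences:
  AzqVI (GGGT, off=2): starts [18] → cuts [20]
  UxaX (CATACCGG, off=7): starts [150] → cuts [0]

Pooled cuts: [0, 20]

Fragment lengths:
  0→20: 20 bp
  20→0 (wrap): 157-20+0 = 137 bp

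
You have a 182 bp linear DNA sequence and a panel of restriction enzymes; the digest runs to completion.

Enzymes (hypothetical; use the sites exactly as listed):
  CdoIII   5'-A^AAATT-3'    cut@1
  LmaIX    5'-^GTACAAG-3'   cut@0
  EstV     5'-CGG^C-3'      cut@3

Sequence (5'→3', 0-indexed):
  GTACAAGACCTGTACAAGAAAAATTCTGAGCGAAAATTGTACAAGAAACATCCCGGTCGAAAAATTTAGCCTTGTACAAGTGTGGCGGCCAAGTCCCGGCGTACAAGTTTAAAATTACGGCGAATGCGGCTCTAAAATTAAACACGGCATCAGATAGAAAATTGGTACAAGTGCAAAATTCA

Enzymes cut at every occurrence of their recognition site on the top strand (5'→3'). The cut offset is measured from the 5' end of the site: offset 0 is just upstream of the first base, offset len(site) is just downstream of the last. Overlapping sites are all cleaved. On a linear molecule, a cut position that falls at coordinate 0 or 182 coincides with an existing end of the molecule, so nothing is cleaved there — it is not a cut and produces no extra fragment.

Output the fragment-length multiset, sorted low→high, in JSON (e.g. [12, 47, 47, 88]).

Site scan:
  CdoIII (AAAATT, off=1): starts [19, 32, 60, 110, 133, 157, 174] → cuts [20, 33, 61, 111, 134, 158, 175]
  LmaIX (GTACAAG, off=0): starts [0, 11, 38, 73, 100, 164] → cuts [11, 38, 73, 100, 164] (position 0 is a terminus of the linear molecule — no cut)
  EstV (CGGC, off=3): starts [85, 96, 117, 126, 144] → cuts [88, 99, 120, 129, 147]

Pooled cuts: [11, 20, 33, 38, 61, 73, 88, 99, 100, 111, 120, 129, 134, 147, 158, 164, 175]

Fragments:
  [0,11): 11 bp
  [11,20): 9 bp
  [20,33): 13 bp
  [33,38): 5 bp
  [38,61): 23 bp
  [61,73): 12 bp
  [73,88): 15 bp
  [88,99): 11 bp
  [99,100): 1 bp
  [100,111): 11 bp
  [111,120): 9 bp
  [120,129): 9 bp
  [129,134): 5 bp
  [134,147): 13 bp
  [147,158): 11 bp
  [158,164): 6 bp
  [164,175): 11 bp
  [175,182): 7 bp

[1,5,5,6,7,9,9,9,11,11,11,11,11,12,13,13,15,23]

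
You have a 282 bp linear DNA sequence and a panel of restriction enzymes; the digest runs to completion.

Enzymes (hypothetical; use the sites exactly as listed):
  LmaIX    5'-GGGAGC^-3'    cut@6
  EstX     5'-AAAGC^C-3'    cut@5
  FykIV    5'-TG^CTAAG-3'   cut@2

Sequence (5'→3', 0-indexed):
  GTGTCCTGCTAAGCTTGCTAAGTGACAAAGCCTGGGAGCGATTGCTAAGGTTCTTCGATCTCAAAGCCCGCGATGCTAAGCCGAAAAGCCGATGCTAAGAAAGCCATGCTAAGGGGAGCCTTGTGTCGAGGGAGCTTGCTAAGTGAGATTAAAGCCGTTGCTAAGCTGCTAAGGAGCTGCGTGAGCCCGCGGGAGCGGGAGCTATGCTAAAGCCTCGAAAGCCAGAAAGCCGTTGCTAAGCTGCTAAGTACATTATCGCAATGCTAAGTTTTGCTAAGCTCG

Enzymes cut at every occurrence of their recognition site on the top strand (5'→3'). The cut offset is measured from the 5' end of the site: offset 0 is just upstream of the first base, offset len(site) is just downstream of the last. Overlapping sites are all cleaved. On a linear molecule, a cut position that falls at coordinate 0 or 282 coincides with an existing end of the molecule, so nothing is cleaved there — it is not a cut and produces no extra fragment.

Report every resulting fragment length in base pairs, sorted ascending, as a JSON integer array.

Scan for sites:
  LmaIX (GGGAGC, off=6): starts [33, 113, 129, 190, 196] → cuts [39, 119, 135, 196, 202]
  EstX (AAAGCC, off=5): starts [26, 62, 84, 99, 150, 208, 217, 225] → cuts [31, 67, 89, 104, 155, 213, 222, 230]
  FykIV (TGCTAAG, off=2): starts [6, 15, 42, 73, 92, 106, 136, 158, 166, 233, 241, 261, 271] → cuts [8, 17, 44, 75, 94, 108, 138, 160, 168, 235, 243, 263, 273]

All cut coordinates (distinct, sorted): [8, 17, 31, 39, 44, 67, 75, 89, 94, 104, 108, 119, 135, 138, 155, 160, 168, 196, 202, 213, 222, 230, 235, 243, 263, 273]

Fragments:
  [0,8): 8 bp
  [8,17): 9 bp
  [17,31): 14 bp
  [31,39): 8 bp
  [39,44): 5 bp
  [44,67): 23 bp
  [67,75): 8 bp
  [75,89): 14 bp
  [89,94): 5 bp
  [94,104): 10 bp
  [104,108): 4 bp
  [108,119): 11 bp
  [119,135): 16 bp
  [135,138): 3 bp
  [138,155): 17 bp
  [155,160): 5 bp
  [160,168): 8 bp
  [168,196): 28 bp
  [196,202): 6 bp
  [202,213): 11 bp
  [213,222): 9 bp
  [222,230): 8 bp
  [230,235): 5 bp
  [235,243): 8 bp
  [243,263): 20 bp
  [263,273): 10 bp
  [273,282): 9 bp

[3,4,5,5,5,5,6,8,8,8,8,8,8,9,9,9,10,10,11,11,14,14,16,17,20,23,28]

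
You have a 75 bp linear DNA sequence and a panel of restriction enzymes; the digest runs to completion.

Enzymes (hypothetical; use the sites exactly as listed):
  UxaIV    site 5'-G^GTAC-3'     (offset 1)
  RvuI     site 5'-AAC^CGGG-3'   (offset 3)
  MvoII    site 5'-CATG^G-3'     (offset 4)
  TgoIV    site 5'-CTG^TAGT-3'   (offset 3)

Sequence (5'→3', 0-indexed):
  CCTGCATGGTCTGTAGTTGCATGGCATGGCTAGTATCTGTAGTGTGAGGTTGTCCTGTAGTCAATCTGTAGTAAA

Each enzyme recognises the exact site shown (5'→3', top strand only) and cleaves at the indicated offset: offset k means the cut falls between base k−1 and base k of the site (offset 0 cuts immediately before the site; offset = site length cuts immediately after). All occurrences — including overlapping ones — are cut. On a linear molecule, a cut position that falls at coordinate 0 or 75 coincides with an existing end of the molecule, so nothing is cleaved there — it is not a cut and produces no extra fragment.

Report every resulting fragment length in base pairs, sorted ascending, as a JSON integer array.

[5,5,7,8,10,11,11,18]

Per-enzyme occurrences:
  UxaIV (GGTAC, off=1): no sites
  RvuI (AACCGGG, off=3): no sites
  MvoII (CATGG, off=4): starts [4, 19, 24] → cuts [8, 23, 28]
  TgoIV (CTGTAGT, off=3): starts [10, 36, 54, 65] → cuts [13, 39, 57, 68]

Pooled cuts: [8, 13, 23, 28, 39, 57, 68]

Fragments:
  [0,8): 8 bp
  [8,13): 5 bp
  [13,23): 10 bp
  [23,28): 5 bp
  [28,39): 11 bp
  [39,57): 18 bp
  [57,68): 11 bp
  [68,75): 7 bp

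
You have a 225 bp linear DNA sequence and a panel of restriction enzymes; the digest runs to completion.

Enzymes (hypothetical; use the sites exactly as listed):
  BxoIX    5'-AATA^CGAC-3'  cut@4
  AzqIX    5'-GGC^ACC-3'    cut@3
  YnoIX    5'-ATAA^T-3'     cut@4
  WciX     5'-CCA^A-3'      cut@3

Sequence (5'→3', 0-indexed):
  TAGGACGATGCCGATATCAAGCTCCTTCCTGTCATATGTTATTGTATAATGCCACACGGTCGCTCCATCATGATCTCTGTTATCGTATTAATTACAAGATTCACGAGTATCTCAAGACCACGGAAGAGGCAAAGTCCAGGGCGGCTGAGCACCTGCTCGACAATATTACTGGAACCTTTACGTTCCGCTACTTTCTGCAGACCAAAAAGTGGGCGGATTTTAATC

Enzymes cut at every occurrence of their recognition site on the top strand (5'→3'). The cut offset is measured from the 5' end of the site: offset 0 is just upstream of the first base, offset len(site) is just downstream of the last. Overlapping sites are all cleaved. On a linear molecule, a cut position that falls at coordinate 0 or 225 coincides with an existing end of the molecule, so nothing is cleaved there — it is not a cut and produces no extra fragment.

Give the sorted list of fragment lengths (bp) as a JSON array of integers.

Per-enzyme occurrences:
  BxoIX (AATACGAC, off=4): no sites
  AzqIX (GGCACC, off=3): no sites
  YnoIX (ATAAT, off=4): starts [45] → cuts [49]
  WciX (CCAA, off=3): starts [201] → cuts [204]

All cut coordinates (distinct, sorted): [49, 204]

Fragment lengths:
  [0,49): 49 bp
  [49,204): 155 bp
  [204,225): 21 bp

[21,49,155]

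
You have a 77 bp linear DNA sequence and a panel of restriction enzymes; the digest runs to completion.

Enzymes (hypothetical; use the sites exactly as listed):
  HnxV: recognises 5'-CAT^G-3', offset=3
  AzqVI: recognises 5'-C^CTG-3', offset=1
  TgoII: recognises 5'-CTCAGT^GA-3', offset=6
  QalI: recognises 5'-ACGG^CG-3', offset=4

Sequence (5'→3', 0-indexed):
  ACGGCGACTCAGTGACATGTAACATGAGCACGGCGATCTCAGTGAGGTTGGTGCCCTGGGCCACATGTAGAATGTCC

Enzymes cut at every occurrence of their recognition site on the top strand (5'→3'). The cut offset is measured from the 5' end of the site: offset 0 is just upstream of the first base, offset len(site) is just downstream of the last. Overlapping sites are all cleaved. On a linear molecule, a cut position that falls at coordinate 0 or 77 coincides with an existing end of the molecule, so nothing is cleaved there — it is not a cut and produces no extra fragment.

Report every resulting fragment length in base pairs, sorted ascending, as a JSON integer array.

[4,5,7,8,9,10,11,11,12]

Site scan:
  HnxV CATG/3: at [15, 22, 63] ⇒ [18, 25, 66]
  AzqVI CCTG/1: at [54] ⇒ [55]
  TgoII CTCAGTGA/6: at [7, 37] ⇒ [13, 43]
  QalI ACGGCG/4: at [0, 29] ⇒ [4, 33]

Pooled cuts: [4, 13, 18, 25, 33, 43, 55, 66]

Fragments:
  [0,4): 4 bp
  [4,13): 9 bp
  [13,18): 5 bp
  [18,25): 7 bp
  [25,33): 8 bp
  [33,43): 10 bp
  [43,55): 12 bp
  [55,66): 11 bp
  [66,77): 11 bp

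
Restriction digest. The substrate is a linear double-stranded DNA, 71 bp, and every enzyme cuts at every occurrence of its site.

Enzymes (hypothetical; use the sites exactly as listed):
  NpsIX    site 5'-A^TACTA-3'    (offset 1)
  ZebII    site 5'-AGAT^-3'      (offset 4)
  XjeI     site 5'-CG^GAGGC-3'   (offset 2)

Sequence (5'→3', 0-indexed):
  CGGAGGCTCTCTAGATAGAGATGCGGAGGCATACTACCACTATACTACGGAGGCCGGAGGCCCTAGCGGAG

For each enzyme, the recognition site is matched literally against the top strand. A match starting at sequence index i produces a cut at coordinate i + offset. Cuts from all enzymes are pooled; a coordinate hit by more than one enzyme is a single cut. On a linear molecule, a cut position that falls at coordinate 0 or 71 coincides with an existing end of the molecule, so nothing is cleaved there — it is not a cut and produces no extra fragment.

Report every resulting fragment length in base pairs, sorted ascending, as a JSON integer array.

Scan for sites:
  NpsIX (ATACTA, off=1): starts [30, 41] → cuts [31, 42]
  ZebII (AGAT, off=4): starts [12, 18] → cuts [16, 22]
  XjeI (CGGAGGC, off=2): starts [0, 23, 47, 54] → cuts [2, 25, 49, 56]

All cut coordinates (distinct, sorted): [2, 16, 22, 25, 31, 42, 49, 56]

Fragments:
  [0,2): 2 bp
  [2,16): 14 bp
  [16,22): 6 bp
  [22,25): 3 bp
  [25,31): 6 bp
  [31,42): 11 bp
  [42,49): 7 bp
  [49,56): 7 bp
  [56,71): 15 bp

[2,3,6,6,7,7,11,14,15]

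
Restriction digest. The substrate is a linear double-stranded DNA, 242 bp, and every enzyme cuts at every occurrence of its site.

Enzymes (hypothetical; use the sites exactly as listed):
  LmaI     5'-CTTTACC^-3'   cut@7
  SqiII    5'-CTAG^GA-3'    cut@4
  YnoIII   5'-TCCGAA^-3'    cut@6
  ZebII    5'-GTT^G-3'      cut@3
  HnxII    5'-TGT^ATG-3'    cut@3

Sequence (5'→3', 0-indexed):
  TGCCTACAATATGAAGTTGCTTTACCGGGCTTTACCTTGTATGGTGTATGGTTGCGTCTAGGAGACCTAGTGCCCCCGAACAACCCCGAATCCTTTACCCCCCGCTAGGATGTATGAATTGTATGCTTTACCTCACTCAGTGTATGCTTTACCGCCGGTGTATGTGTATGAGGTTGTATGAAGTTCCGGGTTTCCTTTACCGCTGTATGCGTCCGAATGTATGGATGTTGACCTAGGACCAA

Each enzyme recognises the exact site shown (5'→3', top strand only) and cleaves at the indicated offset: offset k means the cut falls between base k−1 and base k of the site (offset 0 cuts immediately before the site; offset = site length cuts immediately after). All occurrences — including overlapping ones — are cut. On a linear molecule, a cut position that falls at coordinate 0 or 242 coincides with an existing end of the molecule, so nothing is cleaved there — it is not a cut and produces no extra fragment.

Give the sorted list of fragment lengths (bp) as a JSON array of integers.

Per-enzyme occurrences:
  LmaI CTTTACC/7: at [19, 29, 92, 125, 146, 194] ⇒ [26, 36, 99, 132, 153, 201]
  SqiII CTAGGA/4: at [57, 104, 232] ⇒ [61, 108, 236]
  YnoIII TCCGAA/6: at [211] ⇒ [217]
  ZebII GTTG/3: at [15, 50, 172, 226] ⇒ [18, 53, 175, 229]
  HnxII TGTATG/3: at [37, 44, 110, 119, 140, 158, 164, 174, 203, 217] ⇒ [40, 47, 113, 122, 143, 161, 167, 177, 206, 220]

Pooled cuts: [18, 26, 36, 40, 47, 53, 61, 99, 108, 113, 122, 132, 143, 153, 161, 167, 175, 177, 201, 206, 217, 220, 229, 236]

Fragments:
  [0,18): 18 bp
  [18,26): 8 bp
  [26,36): 10 bp
  [36,40): 4 bp
  [40,47): 7 bp
  [47,53): 6 bp
  [53,61): 8 bp
  [61,99): 38 bp
  [99,108): 9 bp
  [108,113): 5 bp
  [113,122): 9 bp
  [122,132): 10 bp
  [132,143): 11 bp
  [143,153): 10 bp
  [153,161): 8 bp
  [161,167): 6 bp
  [167,175): 8 bp
  [175,177): 2 bp
  [177,201): 24 bp
  [201,206): 5 bp
  [206,217): 11 bp
  [217,220): 3 bp
  [220,229): 9 bp
  [229,236): 7 bp
  [236,242): 6 bp

[2,3,4,5,5,6,6,6,7,7,8,8,8,8,9,9,9,10,10,10,11,11,18,24,38]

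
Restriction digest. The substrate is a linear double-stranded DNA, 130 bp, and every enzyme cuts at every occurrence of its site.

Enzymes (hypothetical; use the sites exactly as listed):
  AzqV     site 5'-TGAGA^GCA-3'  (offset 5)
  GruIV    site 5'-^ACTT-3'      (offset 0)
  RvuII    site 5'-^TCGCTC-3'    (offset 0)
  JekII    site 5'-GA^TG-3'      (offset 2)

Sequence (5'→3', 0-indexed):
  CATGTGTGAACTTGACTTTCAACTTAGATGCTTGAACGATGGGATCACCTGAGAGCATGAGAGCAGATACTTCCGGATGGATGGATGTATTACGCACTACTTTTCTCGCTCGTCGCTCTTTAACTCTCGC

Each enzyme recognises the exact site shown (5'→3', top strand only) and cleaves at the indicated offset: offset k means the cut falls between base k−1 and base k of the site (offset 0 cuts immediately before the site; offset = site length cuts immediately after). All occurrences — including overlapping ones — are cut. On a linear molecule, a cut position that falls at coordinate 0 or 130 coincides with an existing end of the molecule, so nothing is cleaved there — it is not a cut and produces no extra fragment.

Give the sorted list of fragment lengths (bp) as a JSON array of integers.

[4,4,5,6,7,7,7,7,8,9,9,11,13,15,18]

Per-enzyme occurrences:
  AzqV (TGAGAGCA, off=5): starts [49, 57] → cuts [54, 62]
  GruIV (ACTT, off=0): starts [9, 14, 21, 68, 98] → cuts [9, 14, 21, 68, 98]
  RvuII (TCGCTC, off=0): starts [105, 112] → cuts [105, 112]
  JekII (GATG, off=2): starts [26, 37, 75, 79, 83] → cuts [28, 39, 77, 81, 85]

All cut coordinates (distinct, sorted): [9, 14, 21, 28, 39, 54, 62, 68, 77, 81, 85, 98, 105, 112]

Fragment lengths:
  [0,9): 9 bp
  [9,14): 5 bp
  [14,21): 7 bp
  [21,28): 7 bp
  [28,39): 11 bp
  [39,54): 15 bp
  [54,62): 8 bp
  [62,68): 6 bp
  [68,77): 9 bp
  [77,81): 4 bp
  [81,85): 4 bp
  [85,98): 13 bp
  [98,105): 7 bp
  [105,112): 7 bp
  [112,130): 18 bp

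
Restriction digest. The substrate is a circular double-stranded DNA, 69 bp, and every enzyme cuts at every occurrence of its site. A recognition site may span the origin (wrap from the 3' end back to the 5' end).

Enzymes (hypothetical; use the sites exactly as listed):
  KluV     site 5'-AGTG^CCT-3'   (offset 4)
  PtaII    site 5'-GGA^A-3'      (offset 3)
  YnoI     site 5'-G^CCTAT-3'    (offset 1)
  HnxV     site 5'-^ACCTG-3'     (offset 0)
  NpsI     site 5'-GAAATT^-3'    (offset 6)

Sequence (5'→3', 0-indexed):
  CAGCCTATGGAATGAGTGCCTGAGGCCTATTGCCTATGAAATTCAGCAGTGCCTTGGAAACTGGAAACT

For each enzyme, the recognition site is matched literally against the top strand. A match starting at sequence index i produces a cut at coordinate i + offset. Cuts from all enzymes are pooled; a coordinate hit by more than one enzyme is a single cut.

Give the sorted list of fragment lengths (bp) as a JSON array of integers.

Site scan:
  KluV AGTGCCT/4: at [14, 47] ⇒ [18, 51]
  PtaII GGAA/3: at [8, 55, 62] ⇒ [11, 58, 65]
  YnoI GCCTAT/1: at [2, 24, 31] ⇒ [3, 25, 32]
  HnxV (ACCTG, off=0): no sites
  NpsI GAAATT/6: at [37] ⇒ [43]

All cut coordinates (distinct, sorted): [3, 11, 18, 25, 32, 43, 51, 58, 65]

Fragment lengths:
  3→11: 8 bp
  11→18: 7 bp
  18→25: 7 bp
  25→32: 7 bp
  32→43: 11 bp
  43→51: 8 bp
  51→58: 7 bp
  58→65: 7 bp
  65→3 (wrap): 69-65+3 = 7 bp

[7,7,7,7,7,7,8,8,11]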